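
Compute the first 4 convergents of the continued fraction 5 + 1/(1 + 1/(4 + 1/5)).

5/1, 6/1, 29/5, 151/26

Using the convergent recurrence p_i = a_i*p_{i-1} + p_{i-2}, q_i = a_i*q_{i-1} + q_{i-2} with p_{-2}=0, p_{-1}=1, q_{-2}=1, q_{-1}=0:
  i=0: a_0=5, p_0 = 5*1 + 0 = 5, q_0 = 5*0 + 1 = 1.
  i=1: a_1=1, p_1 = 1*5 + 1 = 6, q_1 = 1*1 + 0 = 1.
  i=2: a_2=4, p_2 = 4*6 + 5 = 29, q_2 = 4*1 + 1 = 5.
  i=3: a_3=5, p_3 = 5*29 + 6 = 151, q_3 = 5*5 + 1 = 26.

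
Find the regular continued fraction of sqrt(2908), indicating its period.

[53; (1, 12, 2, 26, 2, 12, 1, 106)]

Write x_i = (sqrt(2908) + m_i)/d_i with (m_0, d_0) = (0, 1). a_0 = floor(sqrt(2908)) = 53, since 53^2 = 2809 <= 2908 < 2916 = 54^2.
Iterate m_{i+1} = d_i*a_i - m_i, d_{i+1} = (2908 - m_{i+1}^2)/d_i, a_{i+1} = floor((a_0 + m_{i+1})/d_{i+1}):
  m_1 = 1*53 - 0 = 53, d_1 = (2908 - 53^2)/1 = 99/1 = 99, a_1 = floor((53 + 53)/99) = 1.
  m_2 = 99*1 - 53 = 46, d_2 = (2908 - 46^2)/99 = 792/99 = 8, a_2 = floor((53 + 46)/8) = 12.
  m_3 = 8*12 - 46 = 50, d_3 = (2908 - 50^2)/8 = 408/8 = 51, a_3 = floor((53 + 50)/51) = 2.
  m_4 = 51*2 - 50 = 52, d_4 = (2908 - 52^2)/51 = 204/51 = 4, a_4 = floor((53 + 52)/4) = 26.
  m_5 = 4*26 - 52 = 52, d_5 = (2908 - 52^2)/4 = 204/4 = 51, a_5 = floor((53 + 52)/51) = 2.
  m_6 = 51*2 - 52 = 50, d_6 = (2908 - 50^2)/51 = 408/51 = 8, a_6 = floor((53 + 50)/8) = 12.
  m_7 = 8*12 - 50 = 46, d_7 = (2908 - 46^2)/8 = 792/8 = 99, a_7 = floor((53 + 46)/99) = 1.
  m_8 = 99*1 - 46 = 53, d_8 = (2908 - 53^2)/99 = 99/99 = 1, a_8 = floor((53 + 53)/1) = 106.
  m_9 = 1*106 - 53 = 53, d_9 = (2908 - 53^2)/1 = 99/1 = 99: (m_9, d_9) = (m_1, d_1) = (53, 99), so from here the quotients repeat a_1, ..., a_8; the period length is 8.
Hence the expansion of sqrt(2908) is a_0 = 53 followed by the repeating block 1, 12, 2, 26, 2, 12, 1, 106 (period 8).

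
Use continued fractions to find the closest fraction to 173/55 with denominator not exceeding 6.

19/6

Expand x = 173/55 as a continued fraction with the Euclidean algorithm:
  173 = 3*55 + 8, so a_0 = 3.
  55 = 6*8 + 7, so a_1 = 6.
  8 = 1*7 + 1, so a_2 = 1.
  7 = 7*1 + 0, so a_3 = 7.
so x = [3; 6, 1, 7].
Convergents (p_i = a_i*p_{i-1} + p_{i-2}, q_i = a_i*q_{i-1} + q_{i-2} with p_{-2}=0, p_{-1}=1, q_{-2}=1, q_{-1}=0), until the denominator exceeds 6:
  i=0: a_0=3, p_0 = 3*1 + 0 = 3, q_0 = 3*0 + 1 = 1.
  i=1: a_1=6, p_1 = 6*3 + 1 = 19, q_1 = 6*1 + 0 = 6.
  i=2: a_2=1, p_2 = 1*19 + 3 = 22, q_2 = 1*6 + 1 = 7.
q_2 = 7 > 6, so the last convergent with denominator <= 6 is p_1/q_1 = 19/6.
The closest fraction with denominator <= 6 is either p_1/q_1 or the intermediate fraction (k*p_1 + p_0)/(k*q_1 + q_0) with the largest k >= 1 whose denominator stays <= 6; these approach x as k grows, and every other convergent or intermediate fraction in range is farther away.
Largest k: floor((6 - q_0)/q_1) = floor((6 - 1)/6) = 0.
Since k = 0, no intermediate fraction beyond p_1/q_1 has denominator <= 6, so the convergent 19/6 is the closest (its error is |173*6 - 19*55|/(55*6) = 7/330).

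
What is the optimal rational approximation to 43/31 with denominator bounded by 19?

25/18

Expand x = 43/31 as a continued fraction with the Euclidean algorithm:
  43 = 1*31 + 12, so a_0 = 1.
  31 = 2*12 + 7, so a_1 = 2.
  12 = 1*7 + 5, so a_2 = 1.
  7 = 1*5 + 2, so a_3 = 1.
  5 = 2*2 + 1, so a_4 = 2.
  2 = 2*1 + 0, so a_5 = 2.
so x = [1; 2, 1, 1, 2, 2].
Convergents (p_i = a_i*p_{i-1} + p_{i-2}, q_i = a_i*q_{i-1} + q_{i-2} with p_{-2}=0, p_{-1}=1, q_{-2}=1, q_{-1}=0), until the denominator exceeds 19:
  i=0: a_0=1, p_0 = 1*1 + 0 = 1, q_0 = 1*0 + 1 = 1.
  i=1: a_1=2, p_1 = 2*1 + 1 = 3, q_1 = 2*1 + 0 = 2.
  i=2: a_2=1, p_2 = 1*3 + 1 = 4, q_2 = 1*2 + 1 = 3.
  i=3: a_3=1, p_3 = 1*4 + 3 = 7, q_3 = 1*3 + 2 = 5.
  i=4: a_4=2, p_4 = 2*7 + 4 = 18, q_4 = 2*5 + 3 = 13.
  i=5: a_5=2, p_5 = 2*18 + 7 = 43, q_5 = 2*13 + 5 = 31.
q_5 = 31 > 19, so the last convergent with denominator <= 19 is p_4/q_4 = 18/13.
The closest fraction with denominator <= 19 is either p_4/q_4 or the intermediate fraction (k*p_4 + p_3)/(k*q_4 + q_3) with the largest k >= 1 whose denominator stays <= 19; these approach x as k grows, and every other convergent or intermediate fraction in range is farther away.
Largest k: floor((19 - q_3)/q_4) = floor((19 - 5)/13) = 1.
That gives (1*18 + 7)/(1*13 + 5) = 25/18.
Compare the errors: |x - 18/13| = |43*13 - 18*31|/(31*13) = 1/403, and |x - 25/18| = |43*18 - 25*31|/(31*18) = 1/558.
Cross-multiplying, 1*403 = 403 < 558 = 1*558, so 1/558 is smaller: the intermediate fraction 25/18 is closer to x than 18/13.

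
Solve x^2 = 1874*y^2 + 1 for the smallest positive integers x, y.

First expand sqrt(1874) as a continued fraction. With x_i = (sqrt(1874) + m_i)/d_i and (m_0, d_0) = (0, 1): a_0 = floor(sqrt(1874)) = 43, since 43^2 = 1849 <= 1874 < 1936 = 44^2.
Iterate m_{i+1} = d_i*a_i - m_i, d_{i+1} = (1874 - m_{i+1}^2)/d_i, a_{i+1} = floor((a_0 + m_{i+1})/d_{i+1}):
  m_1 = 1*43 - 0 = 43, d_1 = (1874 - 43^2)/1 = 25/1 = 25, a_1 = floor((43 + 43)/25) = 3.
  m_2 = 25*3 - 43 = 32, d_2 = (1874 - 32^2)/25 = 850/25 = 34, a_2 = floor((43 + 32)/34) = 2.
  m_3 = 34*2 - 32 = 36, d_3 = (1874 - 36^2)/34 = 578/34 = 17, a_3 = floor((43 + 36)/17) = 4.
  m_4 = 17*4 - 36 = 32, d_4 = (1874 - 32^2)/17 = 850/17 = 50, a_4 = floor((43 + 32)/50) = 1.
  m_5 = 50*1 - 32 = 18, d_5 = (1874 - 18^2)/50 = 1550/50 = 31, a_5 = floor((43 + 18)/31) = 1.
  m_6 = 31*1 - 18 = 13, d_6 = (1874 - 13^2)/31 = 1705/31 = 55, a_6 = floor((43 + 13)/55) = 1.
  m_7 = 55*1 - 13 = 42, d_7 = (1874 - 42^2)/55 = 110/55 = 2, a_7 = floor((43 + 42)/2) = 42.
  m_8 = 2*42 - 42 = 42, d_8 = (1874 - 42^2)/2 = 110/2 = 55, a_8 = floor((43 + 42)/55) = 1.
  m_9 = 55*1 - 42 = 13, d_9 = (1874 - 13^2)/55 = 1705/55 = 31, a_9 = floor((43 + 13)/31) = 1.
  m_10 = 31*1 - 13 = 18, d_10 = (1874 - 18^2)/31 = 1550/31 = 50, a_10 = floor((43 + 18)/50) = 1.
  m_11 = 50*1 - 18 = 32, d_11 = (1874 - 32^2)/50 = 850/50 = 17, a_11 = floor((43 + 32)/17) = 4.
  m_12 = 17*4 - 32 = 36, d_12 = (1874 - 36^2)/17 = 578/17 = 34, a_12 = floor((43 + 36)/34) = 2.
  m_13 = 34*2 - 36 = 32, d_13 = (1874 - 32^2)/34 = 850/34 = 25, a_13 = floor((43 + 32)/25) = 3.
  m_14 = 25*3 - 32 = 43, d_14 = (1874 - 43^2)/25 = 25/25 = 1, a_14 = floor((43 + 43)/1) = 86.
  m_15 = 1*86 - 43 = 43, d_15 = (1874 - 43^2)/1 = 25/1 = 25: (m_15, d_15) = (m_1, d_1) = (43, 25), so from here the quotients repeat a_1, ..., a_14; the period length is 14.
So sqrt(1874) = [43; (3, 2, 4, 1, 1, 1, 42, 1, 1, 1, 4, 2, 3, 86)] with period length k = 14.
k is even, so the fundamental solution of x^2 - 1874y^2 = 1 is (p_{k-1}, q_{k-1}) = (p_13, q_13); compute convergents through index 13.
Convergents (p_i = a_i*p_{i-1} + p_{i-2}, q_i = a_i*q_{i-1} + q_{i-2} with p_{-2}=0, p_{-1}=1, q_{-2}=1, q_{-1}=0):
  i=0: a_0=43, p_0 = 43*1 + 0 = 43, q_0 = 43*0 + 1 = 1.
  i=1: a_1=3, p_1 = 3*43 + 1 = 130, q_1 = 3*1 + 0 = 3.
  i=2: a_2=2, p_2 = 2*130 + 43 = 303, q_2 = 2*3 + 1 = 7.
  i=3: a_3=4, p_3 = 4*303 + 130 = 1342, q_3 = 4*7 + 3 = 31.
  i=4: a_4=1, p_4 = 1*1342 + 303 = 1645, q_4 = 1*31 + 7 = 38.
  i=5: a_5=1, p_5 = 1*1645 + 1342 = 2987, q_5 = 1*38 + 31 = 69.
  i=6: a_6=1, p_6 = 1*2987 + 1645 = 4632, q_6 = 1*69 + 38 = 107.
  i=7: a_7=42, p_7 = 42*4632 + 2987 = 197531, q_7 = 42*107 + 69 = 4563.
  i=8: a_8=1, p_8 = 1*197531 + 4632 = 202163, q_8 = 1*4563 + 107 = 4670.
  i=9: a_9=1, p_9 = 1*202163 + 197531 = 399694, q_9 = 1*4670 + 4563 = 9233.
  i=10: a_10=1, p_10 = 1*399694 + 202163 = 601857, q_10 = 1*9233 + 4670 = 13903.
  i=11: a_11=4, p_11 = 4*601857 + 399694 = 2807122, q_11 = 4*13903 + 9233 = 64845.
  i=12: a_12=2, p_12 = 2*2807122 + 601857 = 6216101, q_12 = 2*64845 + 13903 = 143593.
  i=13: a_13=3, p_13 = 3*6216101 + 2807122 = 21455425, q_13 = 3*143593 + 64845 = 495624.
Check: 21455425^2 - 1874*495624^2 = 460335261930625 - 460335261930624 = 1, so (x, y) = (21455425, 495624) solves the equation, and by the theorem it is the least positive solution.

(x, y) = (21455425, 495624)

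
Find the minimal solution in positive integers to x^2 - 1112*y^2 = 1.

(x, y) = (2501, 75)

First expand sqrt(1112) as a continued fraction. With x_i = (sqrt(1112) + m_i)/d_i and (m_0, d_0) = (0, 1): a_0 = floor(sqrt(1112)) = 33, since 33^2 = 1089 <= 1112 < 1156 = 34^2.
Iterate m_{i+1} = d_i*a_i - m_i, d_{i+1} = (1112 - m_{i+1}^2)/d_i, a_{i+1} = floor((a_0 + m_{i+1})/d_{i+1}):
  m_1 = 1*33 - 0 = 33, d_1 = (1112 - 33^2)/1 = 23/1 = 23, a_1 = floor((33 + 33)/23) = 2.
  m_2 = 23*2 - 33 = 13, d_2 = (1112 - 13^2)/23 = 943/23 = 41, a_2 = floor((33 + 13)/41) = 1.
  m_3 = 41*1 - 13 = 28, d_3 = (1112 - 28^2)/41 = 328/41 = 8, a_3 = floor((33 + 28)/8) = 7.
  m_4 = 8*7 - 28 = 28, d_4 = (1112 - 28^2)/8 = 328/8 = 41, a_4 = floor((33 + 28)/41) = 1.
  m_5 = 41*1 - 28 = 13, d_5 = (1112 - 13^2)/41 = 943/41 = 23, a_5 = floor((33 + 13)/23) = 2.
  m_6 = 23*2 - 13 = 33, d_6 = (1112 - 33^2)/23 = 23/23 = 1, a_6 = floor((33 + 33)/1) = 66.
  m_7 = 1*66 - 33 = 33, d_7 = (1112 - 33^2)/1 = 23/1 = 23: (m_7, d_7) = (m_1, d_1) = (33, 23), so from here the quotients repeat a_1, ..., a_6; the period length is 6.
So sqrt(1112) = [33; (2, 1, 7, 1, 2, 66)] with period length k = 6.
k is even, so the fundamental solution of x^2 - 1112y^2 = 1 is (p_{k-1}, q_{k-1}) = (p_5, q_5); compute convergents through index 5.
Convergents (p_i = a_i*p_{i-1} + p_{i-2}, q_i = a_i*q_{i-1} + q_{i-2} with p_{-2}=0, p_{-1}=1, q_{-2}=1, q_{-1}=0):
  i=0: a_0=33, p_0 = 33*1 + 0 = 33, q_0 = 33*0 + 1 = 1.
  i=1: a_1=2, p_1 = 2*33 + 1 = 67, q_1 = 2*1 + 0 = 2.
  i=2: a_2=1, p_2 = 1*67 + 33 = 100, q_2 = 1*2 + 1 = 3.
  i=3: a_3=7, p_3 = 7*100 + 67 = 767, q_3 = 7*3 + 2 = 23.
  i=4: a_4=1, p_4 = 1*767 + 100 = 867, q_4 = 1*23 + 3 = 26.
  i=5: a_5=2, p_5 = 2*867 + 767 = 2501, q_5 = 2*26 + 23 = 75.
Check: 2501^2 - 1112*75^2 = 6255001 - 6255000 = 1, so (x, y) = (2501, 75) solves the equation, and by the theorem it is the least positive solution.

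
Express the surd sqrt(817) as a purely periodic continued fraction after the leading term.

[28; (1, 1, 2, 1, 1, 56)]

Write x_i = (sqrt(817) + m_i)/d_i with (m_0, d_0) = (0, 1). a_0 = floor(sqrt(817)) = 28, since 28^2 = 784 <= 817 < 841 = 29^2.
Iterate m_{i+1} = d_i*a_i - m_i, d_{i+1} = (817 - m_{i+1}^2)/d_i, a_{i+1} = floor((a_0 + m_{i+1})/d_{i+1}):
  m_1 = 1*28 - 0 = 28, d_1 = (817 - 28^2)/1 = 33/1 = 33, a_1 = floor((28 + 28)/33) = 1.
  m_2 = 33*1 - 28 = 5, d_2 = (817 - 5^2)/33 = 792/33 = 24, a_2 = floor((28 + 5)/24) = 1.
  m_3 = 24*1 - 5 = 19, d_3 = (817 - 19^2)/24 = 456/24 = 19, a_3 = floor((28 + 19)/19) = 2.
  m_4 = 19*2 - 19 = 19, d_4 = (817 - 19^2)/19 = 456/19 = 24, a_4 = floor((28 + 19)/24) = 1.
  m_5 = 24*1 - 19 = 5, d_5 = (817 - 5^2)/24 = 792/24 = 33, a_5 = floor((28 + 5)/33) = 1.
  m_6 = 33*1 - 5 = 28, d_6 = (817 - 28^2)/33 = 33/33 = 1, a_6 = floor((28 + 28)/1) = 56.
  m_7 = 1*56 - 28 = 28, d_7 = (817 - 28^2)/1 = 33/1 = 33: (m_7, d_7) = (m_1, d_1) = (28, 33), so from here the quotients repeat a_1, ..., a_6; the period length is 6.
Hence the expansion of sqrt(817) is a_0 = 28 followed by the repeating block 1, 1, 2, 1, 1, 56 (period 6).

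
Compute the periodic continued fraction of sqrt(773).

[27; (1, 4, 13, 1, 2, 2, 1, 13, 4, 1, 54)]

Write x_i = (sqrt(773) + m_i)/d_i with (m_0, d_0) = (0, 1). a_0 = floor(sqrt(773)) = 27, since 27^2 = 729 <= 773 < 784 = 28^2.
Iterate m_{i+1} = d_i*a_i - m_i, d_{i+1} = (773 - m_{i+1}^2)/d_i, a_{i+1} = floor((a_0 + m_{i+1})/d_{i+1}):
  m_1 = 1*27 - 0 = 27, d_1 = (773 - 27^2)/1 = 44/1 = 44, a_1 = floor((27 + 27)/44) = 1.
  m_2 = 44*1 - 27 = 17, d_2 = (773 - 17^2)/44 = 484/44 = 11, a_2 = floor((27 + 17)/11) = 4.
  m_3 = 11*4 - 17 = 27, d_3 = (773 - 27^2)/11 = 44/11 = 4, a_3 = floor((27 + 27)/4) = 13.
  m_4 = 4*13 - 27 = 25, d_4 = (773 - 25^2)/4 = 148/4 = 37, a_4 = floor((27 + 25)/37) = 1.
  m_5 = 37*1 - 25 = 12, d_5 = (773 - 12^2)/37 = 629/37 = 17, a_5 = floor((27 + 12)/17) = 2.
  m_6 = 17*2 - 12 = 22, d_6 = (773 - 22^2)/17 = 289/17 = 17, a_6 = floor((27 + 22)/17) = 2.
  m_7 = 17*2 - 22 = 12, d_7 = (773 - 12^2)/17 = 629/17 = 37, a_7 = floor((27 + 12)/37) = 1.
  m_8 = 37*1 - 12 = 25, d_8 = (773 - 25^2)/37 = 148/37 = 4, a_8 = floor((27 + 25)/4) = 13.
  m_9 = 4*13 - 25 = 27, d_9 = (773 - 27^2)/4 = 44/4 = 11, a_9 = floor((27 + 27)/11) = 4.
  m_10 = 11*4 - 27 = 17, d_10 = (773 - 17^2)/11 = 484/11 = 44, a_10 = floor((27 + 17)/44) = 1.
  m_11 = 44*1 - 17 = 27, d_11 = (773 - 27^2)/44 = 44/44 = 1, a_11 = floor((27 + 27)/1) = 54.
  m_12 = 1*54 - 27 = 27, d_12 = (773 - 27^2)/1 = 44/1 = 44: (m_12, d_12) = (m_1, d_1) = (27, 44), so from here the quotients repeat a_1, ..., a_11; the period length is 11.
Hence the expansion of sqrt(773) is a_0 = 27 followed by the repeating block 1, 4, 13, 1, 2, 2, 1, 13, 4, 1, 54 (period 11).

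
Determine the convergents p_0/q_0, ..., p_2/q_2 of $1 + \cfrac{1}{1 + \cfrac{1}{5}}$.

1/1, 2/1, 11/6

Using the convergent recurrence p_i = a_i*p_{i-1} + p_{i-2}, q_i = a_i*q_{i-1} + q_{i-2} with p_{-2}=0, p_{-1}=1, q_{-2}=1, q_{-1}=0:
  i=0: a_0=1, p_0 = 1*1 + 0 = 1, q_0 = 1*0 + 1 = 1.
  i=1: a_1=1, p_1 = 1*1 + 1 = 2, q_1 = 1*1 + 0 = 1.
  i=2: a_2=5, p_2 = 5*2 + 1 = 11, q_2 = 5*1 + 1 = 6.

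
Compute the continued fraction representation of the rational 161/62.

[2; 1, 1, 2, 12]

Run the Euclidean algorithm on 161 and 62; the successive quotients are the partial quotients a_0, a_1, ... (each step inverts the fractional part left over by the previous one):
  161 = 2*62 + 37, so a_0 = 2.
  62 = 1*37 + 25, so a_1 = 1.
  37 = 1*25 + 12, so a_2 = 1.
  25 = 2*12 + 1, so a_3 = 2.
  12 = 12*1 + 0, so a_4 = 12.
The remainder reaches 0 after 5 divisions, so the expansion has 5 partial quotients, read off in order.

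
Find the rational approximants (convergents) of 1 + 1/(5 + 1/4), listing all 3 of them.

1/1, 6/5, 25/21

Using the convergent recurrence p_i = a_i*p_{i-1} + p_{i-2}, q_i = a_i*q_{i-1} + q_{i-2} with p_{-2}=0, p_{-1}=1, q_{-2}=1, q_{-1}=0:
  i=0: a_0=1, p_0 = 1*1 + 0 = 1, q_0 = 1*0 + 1 = 1.
  i=1: a_1=5, p_1 = 5*1 + 1 = 6, q_1 = 5*1 + 0 = 5.
  i=2: a_2=4, p_2 = 4*6 + 1 = 25, q_2 = 4*5 + 1 = 21.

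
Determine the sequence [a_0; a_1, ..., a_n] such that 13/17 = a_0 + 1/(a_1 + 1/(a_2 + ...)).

[0; 1, 3, 4]

Run the Euclidean algorithm on 13 and 17; the successive quotients are the partial quotients a_0, a_1, ... (each step inverts the fractional part left over by the previous one):
  13 = 0*17 + 13, so a_0 = 0.
  17 = 1*13 + 4, so a_1 = 1.
  13 = 3*4 + 1, so a_2 = 3.
  4 = 4*1 + 0, so a_3 = 4.
The remainder reaches 0 after 4 divisions, so the expansion has 4 partial quotients, read off in order.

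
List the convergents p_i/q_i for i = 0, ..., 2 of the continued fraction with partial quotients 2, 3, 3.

2/1, 7/3, 23/10

Using the convergent recurrence p_i = a_i*p_{i-1} + p_{i-2}, q_i = a_i*q_{i-1} + q_{i-2} with p_{-2}=0, p_{-1}=1, q_{-2}=1, q_{-1}=0:
  i=0: a_0=2, p_0 = 2*1 + 0 = 2, q_0 = 2*0 + 1 = 1.
  i=1: a_1=3, p_1 = 3*2 + 1 = 7, q_1 = 3*1 + 0 = 3.
  i=2: a_2=3, p_2 = 3*7 + 2 = 23, q_2 = 3*3 + 1 = 10.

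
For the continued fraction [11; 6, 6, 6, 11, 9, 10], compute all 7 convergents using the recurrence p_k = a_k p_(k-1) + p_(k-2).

Using the convergent recurrence p_i = a_i*p_{i-1} + p_{i-2}, q_i = a_i*q_{i-1} + q_{i-2} with p_{-2}=0, p_{-1}=1, q_{-2}=1, q_{-1}=0:
  i=0: a_0=11, p_0 = 11*1 + 0 = 11, q_0 = 11*0 + 1 = 1.
  i=1: a_1=6, p_1 = 6*11 + 1 = 67, q_1 = 6*1 + 0 = 6.
  i=2: a_2=6, p_2 = 6*67 + 11 = 413, q_2 = 6*6 + 1 = 37.
  i=3: a_3=6, p_3 = 6*413 + 67 = 2545, q_3 = 6*37 + 6 = 228.
  i=4: a_4=11, p_4 = 11*2545 + 413 = 28408, q_4 = 11*228 + 37 = 2545.
  i=5: a_5=9, p_5 = 9*28408 + 2545 = 258217, q_5 = 9*2545 + 228 = 23133.
  i=6: a_6=10, p_6 = 10*258217 + 28408 = 2610578, q_6 = 10*23133 + 2545 = 233875.

11/1, 67/6, 413/37, 2545/228, 28408/2545, 258217/23133, 2610578/233875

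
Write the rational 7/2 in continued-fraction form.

Run the Euclidean algorithm on 7 and 2; the successive quotients are the partial quotients a_0, a_1, ... (each step inverts the fractional part left over by the previous one):
  7 = 3*2 + 1, so a_0 = 3.
  2 = 2*1 + 0, so a_1 = 2.
The remainder reaches 0 after 2 divisions, so the expansion has 2 partial quotients, read off in order.

[3; 2]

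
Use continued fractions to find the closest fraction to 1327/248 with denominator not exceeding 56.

Expand x = 1327/248 as a continued fraction with the Euclidean algorithm:
  1327 = 5*248 + 87, so a_0 = 5.
  248 = 2*87 + 74, so a_1 = 2.
  87 = 1*74 + 13, so a_2 = 1.
  74 = 5*13 + 9, so a_3 = 5.
  13 = 1*9 + 4, so a_4 = 1.
  9 = 2*4 + 1, so a_5 = 2.
  4 = 4*1 + 0, so a_6 = 4.
so x = [5; 2, 1, 5, 1, 2, 4].
Convergents (p_i = a_i*p_{i-1} + p_{i-2}, q_i = a_i*q_{i-1} + q_{i-2} with p_{-2}=0, p_{-1}=1, q_{-2}=1, q_{-1}=0), until the denominator exceeds 56:
  i=0: a_0=5, p_0 = 5*1 + 0 = 5, q_0 = 5*0 + 1 = 1.
  i=1: a_1=2, p_1 = 2*5 + 1 = 11, q_1 = 2*1 + 0 = 2.
  i=2: a_2=1, p_2 = 1*11 + 5 = 16, q_2 = 1*2 + 1 = 3.
  i=3: a_3=5, p_3 = 5*16 + 11 = 91, q_3 = 5*3 + 2 = 17.
  i=4: a_4=1, p_4 = 1*91 + 16 = 107, q_4 = 1*17 + 3 = 20.
  i=5: a_5=2, p_5 = 2*107 + 91 = 305, q_5 = 2*20 + 17 = 57.
q_5 = 57 > 56, so the last convergent with denominator <= 56 is p_4/q_4 = 107/20.
The closest fraction with denominator <= 56 is either p_4/q_4 or the intermediate fraction (k*p_4 + p_3)/(k*q_4 + q_3) with the largest k >= 1 whose denominator stays <= 56; these approach x as k grows, and every other convergent or intermediate fraction in range is farther away.
Largest k: floor((56 - q_3)/q_4) = floor((56 - 17)/20) = 1.
That gives (1*107 + 91)/(1*20 + 17) = 198/37.
Compare the errors: |x - 107/20| = |1327*20 - 107*248|/(248*20) = 4/4960, and |x - 198/37| = |1327*37 - 198*248|/(248*37) = 5/9176.
Cross-multiplying, 5*4960 = 24800 < 36704 = 4*9176, so 5/9176 is smaller: the intermediate fraction 198/37 is closer to x than 107/20.

198/37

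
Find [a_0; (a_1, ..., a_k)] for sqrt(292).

Write x_i = (sqrt(292) + m_i)/d_i with (m_0, d_0) = (0, 1). a_0 = floor(sqrt(292)) = 17, since 17^2 = 289 <= 292 < 324 = 18^2.
Iterate m_{i+1} = d_i*a_i - m_i, d_{i+1} = (292 - m_{i+1}^2)/d_i, a_{i+1} = floor((a_0 + m_{i+1})/d_{i+1}):
  m_1 = 1*17 - 0 = 17, d_1 = (292 - 17^2)/1 = 3/1 = 3, a_1 = floor((17 + 17)/3) = 11.
  m_2 = 3*11 - 17 = 16, d_2 = (292 - 16^2)/3 = 36/3 = 12, a_2 = floor((17 + 16)/12) = 2.
  m_3 = 12*2 - 16 = 8, d_3 = (292 - 8^2)/12 = 228/12 = 19, a_3 = floor((17 + 8)/19) = 1.
  m_4 = 19*1 - 8 = 11, d_4 = (292 - 11^2)/19 = 171/19 = 9, a_4 = floor((17 + 11)/9) = 3.
  m_5 = 9*3 - 11 = 16, d_5 = (292 - 16^2)/9 = 36/9 = 4, a_5 = floor((17 + 16)/4) = 8.
  m_6 = 4*8 - 16 = 16, d_6 = (292 - 16^2)/4 = 36/4 = 9, a_6 = floor((17 + 16)/9) = 3.
  m_7 = 9*3 - 16 = 11, d_7 = (292 - 11^2)/9 = 171/9 = 19, a_7 = floor((17 + 11)/19) = 1.
  m_8 = 19*1 - 11 = 8, d_8 = (292 - 8^2)/19 = 228/19 = 12, a_8 = floor((17 + 8)/12) = 2.
  m_9 = 12*2 - 8 = 16, d_9 = (292 - 16^2)/12 = 36/12 = 3, a_9 = floor((17 + 16)/3) = 11.
  m_10 = 3*11 - 16 = 17, d_10 = (292 - 17^2)/3 = 3/3 = 1, a_10 = floor((17 + 17)/1) = 34.
  m_11 = 1*34 - 17 = 17, d_11 = (292 - 17^2)/1 = 3/1 = 3: (m_11, d_11) = (m_1, d_1) = (17, 3), so from here the quotients repeat a_1, ..., a_10; the period length is 10.
Hence the expansion of sqrt(292) is a_0 = 17 followed by the repeating block 11, 2, 1, 3, 8, 3, 1, 2, 11, 34 (period 10).

[17; (11, 2, 1, 3, 8, 3, 1, 2, 11, 34)]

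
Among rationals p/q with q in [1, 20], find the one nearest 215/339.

Expand x = 215/339 as a continued fraction with the Euclidean algorithm:
  215 = 0*339 + 215, so a_0 = 0.
  339 = 1*215 + 124, so a_1 = 1.
  215 = 1*124 + 91, so a_2 = 1.
  124 = 1*91 + 33, so a_3 = 1.
  91 = 2*33 + 25, so a_4 = 2.
  33 = 1*25 + 8, so a_5 = 1.
  25 = 3*8 + 1, so a_6 = 3.
  8 = 8*1 + 0, so a_7 = 8.
so x = [0; 1, 1, 1, 2, 1, 3, 8].
Convergents (p_i = a_i*p_{i-1} + p_{i-2}, q_i = a_i*q_{i-1} + q_{i-2} with p_{-2}=0, p_{-1}=1, q_{-2}=1, q_{-1}=0), until the denominator exceeds 20:
  i=0: a_0=0, p_0 = 0*1 + 0 = 0, q_0 = 0*0 + 1 = 1.
  i=1: a_1=1, p_1 = 1*0 + 1 = 1, q_1 = 1*1 + 0 = 1.
  i=2: a_2=1, p_2 = 1*1 + 0 = 1, q_2 = 1*1 + 1 = 2.
  i=3: a_3=1, p_3 = 1*1 + 1 = 2, q_3 = 1*2 + 1 = 3.
  i=4: a_4=2, p_4 = 2*2 + 1 = 5, q_4 = 2*3 + 2 = 8.
  i=5: a_5=1, p_5 = 1*5 + 2 = 7, q_5 = 1*8 + 3 = 11.
  i=6: a_6=3, p_6 = 3*7 + 5 = 26, q_6 = 3*11 + 8 = 41.
q_6 = 41 > 20, so the last convergent with denominator <= 20 is p_5/q_5 = 7/11.
The closest fraction with denominator <= 20 is either p_5/q_5 or the intermediate fraction (k*p_5 + p_4)/(k*q_5 + q_4) with the largest k >= 1 whose denominator stays <= 20; these approach x as k grows, and every other convergent or intermediate fraction in range is farther away.
Largest k: floor((20 - q_4)/q_5) = floor((20 - 8)/11) = 1.
That gives (1*7 + 5)/(1*11 + 8) = 12/19.
Compare the errors: |x - 7/11| = |215*11 - 7*339|/(339*11) = 8/3729, and |x - 12/19| = |215*19 - 12*339|/(339*19) = 17/6441.
Cross-multiplying, 8*6441 = 51528 < 63393 = 17*3729, so 8/3729 is smaller: the convergent 7/11 is closer to x than 12/19.

7/11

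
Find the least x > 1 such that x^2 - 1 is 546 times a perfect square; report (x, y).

First expand sqrt(546) as a continued fraction. With x_i = (sqrt(546) + m_i)/d_i and (m_0, d_0) = (0, 1): a_0 = floor(sqrt(546)) = 23, since 23^2 = 529 <= 546 < 576 = 24^2.
Iterate m_{i+1} = d_i*a_i - m_i, d_{i+1} = (546 - m_{i+1}^2)/d_i, a_{i+1} = floor((a_0 + m_{i+1})/d_{i+1}):
  m_1 = 1*23 - 0 = 23, d_1 = (546 - 23^2)/1 = 17/1 = 17, a_1 = floor((23 + 23)/17) = 2.
  m_2 = 17*2 - 23 = 11, d_2 = (546 - 11^2)/17 = 425/17 = 25, a_2 = floor((23 + 11)/25) = 1.
  m_3 = 25*1 - 11 = 14, d_3 = (546 - 14^2)/25 = 350/25 = 14, a_3 = floor((23 + 14)/14) = 2.
  m_4 = 14*2 - 14 = 14, d_4 = (546 - 14^2)/14 = 350/14 = 25, a_4 = floor((23 + 14)/25) = 1.
  m_5 = 25*1 - 14 = 11, d_5 = (546 - 11^2)/25 = 425/25 = 17, a_5 = floor((23 + 11)/17) = 2.
  m_6 = 17*2 - 11 = 23, d_6 = (546 - 23^2)/17 = 17/17 = 1, a_6 = floor((23 + 23)/1) = 46.
  m_7 = 1*46 - 23 = 23, d_7 = (546 - 23^2)/1 = 17/1 = 17: (m_7, d_7) = (m_1, d_1) = (23, 17), so from here the quotients repeat a_1, ..., a_6; the period length is 6.
So sqrt(546) = [23; (2, 1, 2, 1, 2, 46)] with period length k = 6.
k is even, so the fundamental solution of x^2 - 546y^2 = 1 is (p_{k-1}, q_{k-1}) = (p_5, q_5); compute convergents through index 5.
Convergents (p_i = a_i*p_{i-1} + p_{i-2}, q_i = a_i*q_{i-1} + q_{i-2} with p_{-2}=0, p_{-1}=1, q_{-2}=1, q_{-1}=0):
  i=0: a_0=23, p_0 = 23*1 + 0 = 23, q_0 = 23*0 + 1 = 1.
  i=1: a_1=2, p_1 = 2*23 + 1 = 47, q_1 = 2*1 + 0 = 2.
  i=2: a_2=1, p_2 = 1*47 + 23 = 70, q_2 = 1*2 + 1 = 3.
  i=3: a_3=2, p_3 = 2*70 + 47 = 187, q_3 = 2*3 + 2 = 8.
  i=4: a_4=1, p_4 = 1*187 + 70 = 257, q_4 = 1*8 + 3 = 11.
  i=5: a_5=2, p_5 = 2*257 + 187 = 701, q_5 = 2*11 + 8 = 30.
Check: 701^2 - 546*30^2 = 491401 - 491400 = 1, so (x, y) = (701, 30) solves the equation, and by the theorem it is the least positive solution.

(x, y) = (701, 30)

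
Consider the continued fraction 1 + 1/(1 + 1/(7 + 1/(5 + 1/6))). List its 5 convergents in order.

Using the convergent recurrence p_i = a_i*p_{i-1} + p_{i-2}, q_i = a_i*q_{i-1} + q_{i-2} with p_{-2}=0, p_{-1}=1, q_{-2}=1, q_{-1}=0:
  i=0: a_0=1, p_0 = 1*1 + 0 = 1, q_0 = 1*0 + 1 = 1.
  i=1: a_1=1, p_1 = 1*1 + 1 = 2, q_1 = 1*1 + 0 = 1.
  i=2: a_2=7, p_2 = 7*2 + 1 = 15, q_2 = 7*1 + 1 = 8.
  i=3: a_3=5, p_3 = 5*15 + 2 = 77, q_3 = 5*8 + 1 = 41.
  i=4: a_4=6, p_4 = 6*77 + 15 = 477, q_4 = 6*41 + 8 = 254.

1/1, 2/1, 15/8, 77/41, 477/254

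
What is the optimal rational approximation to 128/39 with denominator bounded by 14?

Expand x = 128/39 as a continued fraction with the Euclidean algorithm:
  128 = 3*39 + 11, so a_0 = 3.
  39 = 3*11 + 6, so a_1 = 3.
  11 = 1*6 + 5, so a_2 = 1.
  6 = 1*5 + 1, so a_3 = 1.
  5 = 5*1 + 0, so a_4 = 5.
so x = [3; 3, 1, 1, 5].
Convergents (p_i = a_i*p_{i-1} + p_{i-2}, q_i = a_i*q_{i-1} + q_{i-2} with p_{-2}=0, p_{-1}=1, q_{-2}=1, q_{-1}=0), until the denominator exceeds 14:
  i=0: a_0=3, p_0 = 3*1 + 0 = 3, q_0 = 3*0 + 1 = 1.
  i=1: a_1=3, p_1 = 3*3 + 1 = 10, q_1 = 3*1 + 0 = 3.
  i=2: a_2=1, p_2 = 1*10 + 3 = 13, q_2 = 1*3 + 1 = 4.
  i=3: a_3=1, p_3 = 1*13 + 10 = 23, q_3 = 1*4 + 3 = 7.
  i=4: a_4=5, p_4 = 5*23 + 13 = 128, q_4 = 5*7 + 4 = 39.
q_4 = 39 > 14, so the last convergent with denominator <= 14 is p_3/q_3 = 23/7.
The closest fraction with denominator <= 14 is either p_3/q_3 or the intermediate fraction (k*p_3 + p_2)/(k*q_3 + q_2) with the largest k >= 1 whose denominator stays <= 14; these approach x as k grows, and every other convergent or intermediate fraction in range is farther away.
Largest k: floor((14 - q_2)/q_3) = floor((14 - 4)/7) = 1.
That gives (1*23 + 13)/(1*7 + 4) = 36/11.
Compare the errors: |x - 23/7| = |128*7 - 23*39|/(39*7) = 1/273, and |x - 36/11| = |128*11 - 36*39|/(39*11) = 4/429.
Cross-multiplying, 1*429 = 429 < 1092 = 4*273, so 1/273 is smaller: the convergent 23/7 is closer to x than 36/11.

23/7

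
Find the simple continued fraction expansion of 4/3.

Run the Euclidean algorithm on 4 and 3; the successive quotients are the partial quotients a_0, a_1, ... (each step inverts the fractional part left over by the previous one):
  4 = 1*3 + 1, so a_0 = 1.
  3 = 3*1 + 0, so a_1 = 3.
The remainder reaches 0 after 2 divisions, so the expansion has 2 partial quotients, read off in order.

[1; 3]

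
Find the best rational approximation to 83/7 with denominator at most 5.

Expand x = 83/7 as a continued fraction with the Euclidean algorithm:
  83 = 11*7 + 6, so a_0 = 11.
  7 = 1*6 + 1, so a_1 = 1.
  6 = 6*1 + 0, so a_2 = 6.
so x = [11; 1, 6].
Convergents (p_i = a_i*p_{i-1} + p_{i-2}, q_i = a_i*q_{i-1} + q_{i-2} with p_{-2}=0, p_{-1}=1, q_{-2}=1, q_{-1}=0), until the denominator exceeds 5:
  i=0: a_0=11, p_0 = 11*1 + 0 = 11, q_0 = 11*0 + 1 = 1.
  i=1: a_1=1, p_1 = 1*11 + 1 = 12, q_1 = 1*1 + 0 = 1.
  i=2: a_2=6, p_2 = 6*12 + 11 = 83, q_2 = 6*1 + 1 = 7.
q_2 = 7 > 5, so the last convergent with denominator <= 5 is p_1/q_1 = 12/1.
The closest fraction with denominator <= 5 is either p_1/q_1 or the intermediate fraction (k*p_1 + p_0)/(k*q_1 + q_0) with the largest k >= 1 whose denominator stays <= 5; these approach x as k grows, and every other convergent or intermediate fraction in range is farther away.
Largest k: floor((5 - q_0)/q_1) = floor((5 - 1)/1) = 4.
That gives (4*12 + 11)/(4*1 + 1) = 59/5.
Compare the errors: |x - 12/1| = |83*1 - 12*7|/(7*1) = 1/7, and |x - 59/5| = |83*5 - 59*7|/(7*5) = 2/35.
Cross-multiplying, 2*7 = 14 < 35 = 1*35, so 2/35 is smaller: the intermediate fraction 59/5 is closer to x than 12/1.

59/5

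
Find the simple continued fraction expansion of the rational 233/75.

[3; 9, 2, 1, 2]

Run the Euclidean algorithm on 233 and 75; the successive quotients are the partial quotients a_0, a_1, ... (each step inverts the fractional part left over by the previous one):
  233 = 3*75 + 8, so a_0 = 3.
  75 = 9*8 + 3, so a_1 = 9.
  8 = 2*3 + 2, so a_2 = 2.
  3 = 1*2 + 1, so a_3 = 1.
  2 = 2*1 + 0, so a_4 = 2.
The remainder reaches 0 after 5 divisions, so the expansion has 5 partial quotients, read off in order.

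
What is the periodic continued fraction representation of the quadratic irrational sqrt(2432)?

Write x_i = (sqrt(2432) + m_i)/d_i with (m_0, d_0) = (0, 1). a_0 = floor(sqrt(2432)) = 49, since 49^2 = 2401 <= 2432 < 2500 = 50^2.
Iterate m_{i+1} = d_i*a_i - m_i, d_{i+1} = (2432 - m_{i+1}^2)/d_i, a_{i+1} = floor((a_0 + m_{i+1})/d_{i+1}):
  m_1 = 1*49 - 0 = 49, d_1 = (2432 - 49^2)/1 = 31/1 = 31, a_1 = floor((49 + 49)/31) = 3.
  m_2 = 31*3 - 49 = 44, d_2 = (2432 - 44^2)/31 = 496/31 = 16, a_2 = floor((49 + 44)/16) = 5.
  m_3 = 16*5 - 44 = 36, d_3 = (2432 - 36^2)/16 = 1136/16 = 71, a_3 = floor((49 + 36)/71) = 1.
  m_4 = 71*1 - 36 = 35, d_4 = (2432 - 35^2)/71 = 1207/71 = 17, a_4 = floor((49 + 35)/17) = 4.
  m_5 = 17*4 - 35 = 33, d_5 = (2432 - 33^2)/17 = 1343/17 = 79, a_5 = floor((49 + 33)/79) = 1.
  m_6 = 79*1 - 33 = 46, d_6 = (2432 - 46^2)/79 = 316/79 = 4, a_6 = floor((49 + 46)/4) = 23.
  m_7 = 4*23 - 46 = 46, d_7 = (2432 - 46^2)/4 = 316/4 = 79, a_7 = floor((49 + 46)/79) = 1.
  m_8 = 79*1 - 46 = 33, d_8 = (2432 - 33^2)/79 = 1343/79 = 17, a_8 = floor((49 + 33)/17) = 4.
  m_9 = 17*4 - 33 = 35, d_9 = (2432 - 35^2)/17 = 1207/17 = 71, a_9 = floor((49 + 35)/71) = 1.
  m_10 = 71*1 - 35 = 36, d_10 = (2432 - 36^2)/71 = 1136/71 = 16, a_10 = floor((49 + 36)/16) = 5.
  m_11 = 16*5 - 36 = 44, d_11 = (2432 - 44^2)/16 = 496/16 = 31, a_11 = floor((49 + 44)/31) = 3.
  m_12 = 31*3 - 44 = 49, d_12 = (2432 - 49^2)/31 = 31/31 = 1, a_12 = floor((49 + 49)/1) = 98.
  m_13 = 1*98 - 49 = 49, d_13 = (2432 - 49^2)/1 = 31/1 = 31: (m_13, d_13) = (m_1, d_1) = (49, 31), so from here the quotients repeat a_1, ..., a_12; the period length is 12.
Hence the expansion of sqrt(2432) is a_0 = 49 followed by the repeating block 3, 5, 1, 4, 1, 23, 1, 4, 1, 5, 3, 98 (period 12).

[49; (3, 5, 1, 4, 1, 23, 1, 4, 1, 5, 3, 98)]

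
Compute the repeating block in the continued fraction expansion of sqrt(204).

[14; (3, 1, 1, 6, 1, 1, 3, 28)]

Write x_i = (sqrt(204) + m_i)/d_i with (m_0, d_0) = (0, 1). a_0 = floor(sqrt(204)) = 14, since 14^2 = 196 <= 204 < 225 = 15^2.
Iterate m_{i+1} = d_i*a_i - m_i, d_{i+1} = (204 - m_{i+1}^2)/d_i, a_{i+1} = floor((a_0 + m_{i+1})/d_{i+1}):
  m_1 = 1*14 - 0 = 14, d_1 = (204 - 14^2)/1 = 8/1 = 8, a_1 = floor((14 + 14)/8) = 3.
  m_2 = 8*3 - 14 = 10, d_2 = (204 - 10^2)/8 = 104/8 = 13, a_2 = floor((14 + 10)/13) = 1.
  m_3 = 13*1 - 10 = 3, d_3 = (204 - 3^2)/13 = 195/13 = 15, a_3 = floor((14 + 3)/15) = 1.
  m_4 = 15*1 - 3 = 12, d_4 = (204 - 12^2)/15 = 60/15 = 4, a_4 = floor((14 + 12)/4) = 6.
  m_5 = 4*6 - 12 = 12, d_5 = (204 - 12^2)/4 = 60/4 = 15, a_5 = floor((14 + 12)/15) = 1.
  m_6 = 15*1 - 12 = 3, d_6 = (204 - 3^2)/15 = 195/15 = 13, a_6 = floor((14 + 3)/13) = 1.
  m_7 = 13*1 - 3 = 10, d_7 = (204 - 10^2)/13 = 104/13 = 8, a_7 = floor((14 + 10)/8) = 3.
  m_8 = 8*3 - 10 = 14, d_8 = (204 - 14^2)/8 = 8/8 = 1, a_8 = floor((14 + 14)/1) = 28.
  m_9 = 1*28 - 14 = 14, d_9 = (204 - 14^2)/1 = 8/1 = 8: (m_9, d_9) = (m_1, d_1) = (14, 8), so from here the quotients repeat a_1, ..., a_8; the period length is 8.
Hence the expansion of sqrt(204) is a_0 = 14 followed by the repeating block 3, 1, 1, 6, 1, 1, 3, 28 (period 8).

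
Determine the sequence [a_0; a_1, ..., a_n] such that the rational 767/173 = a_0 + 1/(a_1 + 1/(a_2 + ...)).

[4; 2, 3, 3, 1, 5]

Run the Euclidean algorithm on 767 and 173; the successive quotients are the partial quotients a_0, a_1, ... (each step inverts the fractional part left over by the previous one):
  767 = 4*173 + 75, so a_0 = 4.
  173 = 2*75 + 23, so a_1 = 2.
  75 = 3*23 + 6, so a_2 = 3.
  23 = 3*6 + 5, so a_3 = 3.
  6 = 1*5 + 1, so a_4 = 1.
  5 = 5*1 + 0, so a_5 = 5.
The remainder reaches 0 after 6 divisions, so the expansion has 6 partial quotients, read off in order.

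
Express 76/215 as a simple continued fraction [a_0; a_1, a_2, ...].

[0; 2, 1, 4, 1, 5, 2]

Run the Euclidean algorithm on 76 and 215; the successive quotients are the partial quotients a_0, a_1, ... (each step inverts the fractional part left over by the previous one):
  76 = 0*215 + 76, so a_0 = 0.
  215 = 2*76 + 63, so a_1 = 2.
  76 = 1*63 + 13, so a_2 = 1.
  63 = 4*13 + 11, so a_3 = 4.
  13 = 1*11 + 2, so a_4 = 1.
  11 = 5*2 + 1, so a_5 = 5.
  2 = 2*1 + 0, so a_6 = 2.
The remainder reaches 0 after 7 divisions, so the expansion has 7 partial quotients, read off in order.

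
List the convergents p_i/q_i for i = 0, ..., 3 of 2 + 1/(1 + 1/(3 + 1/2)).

2/1, 3/1, 11/4, 25/9

Using the convergent recurrence p_i = a_i*p_{i-1} + p_{i-2}, q_i = a_i*q_{i-1} + q_{i-2} with p_{-2}=0, p_{-1}=1, q_{-2}=1, q_{-1}=0:
  i=0: a_0=2, p_0 = 2*1 + 0 = 2, q_0 = 2*0 + 1 = 1.
  i=1: a_1=1, p_1 = 1*2 + 1 = 3, q_1 = 1*1 + 0 = 1.
  i=2: a_2=3, p_2 = 3*3 + 2 = 11, q_2 = 3*1 + 1 = 4.
  i=3: a_3=2, p_3 = 2*11 + 3 = 25, q_3 = 2*4 + 1 = 9.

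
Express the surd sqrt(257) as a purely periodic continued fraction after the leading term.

[16; (32)]

Write x_i = (sqrt(257) + m_i)/d_i with (m_0, d_0) = (0, 1). a_0 = floor(sqrt(257)) = 16, since 16^2 = 256 <= 257 < 289 = 17^2.
Iterate m_{i+1} = d_i*a_i - m_i, d_{i+1} = (257 - m_{i+1}^2)/d_i, a_{i+1} = floor((a_0 + m_{i+1})/d_{i+1}):
  m_1 = 1*16 - 0 = 16, d_1 = (257 - 16^2)/1 = 1/1 = 1, a_1 = floor((16 + 16)/1) = 32.
  m_2 = 1*32 - 16 = 16, d_2 = (257 - 16^2)/1 = 1/1 = 1: (m_2, d_2) = (m_1, d_1) = (16, 1), so from here the quotient a_1 repeats; the period length is 1.
Hence the expansion of sqrt(257) is a_0 = 16 followed by the repeating block 32 (period 1).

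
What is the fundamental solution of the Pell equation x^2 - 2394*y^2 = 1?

(x, y) = (685, 14)

First expand sqrt(2394) as a continued fraction. With x_i = (sqrt(2394) + m_i)/d_i and (m_0, d_0) = (0, 1): a_0 = floor(sqrt(2394)) = 48, since 48^2 = 2304 <= 2394 < 2401 = 49^2.
Iterate m_{i+1} = d_i*a_i - m_i, d_{i+1} = (2394 - m_{i+1}^2)/d_i, a_{i+1} = floor((a_0 + m_{i+1})/d_{i+1}):
  m_1 = 1*48 - 0 = 48, d_1 = (2394 - 48^2)/1 = 90/1 = 90, a_1 = floor((48 + 48)/90) = 1.
  m_2 = 90*1 - 48 = 42, d_2 = (2394 - 42^2)/90 = 630/90 = 7, a_2 = floor((48 + 42)/7) = 12.
  m_3 = 7*12 - 42 = 42, d_3 = (2394 - 42^2)/7 = 630/7 = 90, a_3 = floor((48 + 42)/90) = 1.
  m_4 = 90*1 - 42 = 48, d_4 = (2394 - 48^2)/90 = 90/90 = 1, a_4 = floor((48 + 48)/1) = 96.
  m_5 = 1*96 - 48 = 48, d_5 = (2394 - 48^2)/1 = 90/1 = 90: (m_5, d_5) = (m_1, d_1) = (48, 90), so from here the quotients repeat a_1, ..., a_4; the period length is 4.
So sqrt(2394) = [48; (1, 12, 1, 96)] with period length k = 4.
k is even, so the fundamental solution of x^2 - 2394y^2 = 1 is (p_{k-1}, q_{k-1}) = (p_3, q_3); compute convergents through index 3.
Convergents (p_i = a_i*p_{i-1} + p_{i-2}, q_i = a_i*q_{i-1} + q_{i-2} with p_{-2}=0, p_{-1}=1, q_{-2}=1, q_{-1}=0):
  i=0: a_0=48, p_0 = 48*1 + 0 = 48, q_0 = 48*0 + 1 = 1.
  i=1: a_1=1, p_1 = 1*48 + 1 = 49, q_1 = 1*1 + 0 = 1.
  i=2: a_2=12, p_2 = 12*49 + 48 = 636, q_2 = 12*1 + 1 = 13.
  i=3: a_3=1, p_3 = 1*636 + 49 = 685, q_3 = 1*13 + 1 = 14.
Check: 685^2 - 2394*14^2 = 469225 - 469224 = 1, so (x, y) = (685, 14) solves the equation, and by the theorem it is the least positive solution.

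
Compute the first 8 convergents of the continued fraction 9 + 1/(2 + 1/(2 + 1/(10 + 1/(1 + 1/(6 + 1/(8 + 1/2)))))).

Using the convergent recurrence p_i = a_i*p_{i-1} + p_{i-2}, q_i = a_i*q_{i-1} + q_{i-2} with p_{-2}=0, p_{-1}=1, q_{-2}=1, q_{-1}=0:
  i=0: a_0=9, p_0 = 9*1 + 0 = 9, q_0 = 9*0 + 1 = 1.
  i=1: a_1=2, p_1 = 2*9 + 1 = 19, q_1 = 2*1 + 0 = 2.
  i=2: a_2=2, p_2 = 2*19 + 9 = 47, q_2 = 2*2 + 1 = 5.
  i=3: a_3=10, p_3 = 10*47 + 19 = 489, q_3 = 10*5 + 2 = 52.
  i=4: a_4=1, p_4 = 1*489 + 47 = 536, q_4 = 1*52 + 5 = 57.
  i=5: a_5=6, p_5 = 6*536 + 489 = 3705, q_5 = 6*57 + 52 = 394.
  i=6: a_6=8, p_6 = 8*3705 + 536 = 30176, q_6 = 8*394 + 57 = 3209.
  i=7: a_7=2, p_7 = 2*30176 + 3705 = 64057, q_7 = 2*3209 + 394 = 6812.

9/1, 19/2, 47/5, 489/52, 536/57, 3705/394, 30176/3209, 64057/6812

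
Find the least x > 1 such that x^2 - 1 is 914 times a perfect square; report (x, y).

(x, y) = (62563299, 2069410)

First expand sqrt(914) as a continued fraction. With x_i = (sqrt(914) + m_i)/d_i and (m_0, d_0) = (0, 1): a_0 = floor(sqrt(914)) = 30, since 30^2 = 900 <= 914 < 961 = 31^2.
Iterate m_{i+1} = d_i*a_i - m_i, d_{i+1} = (914 - m_{i+1}^2)/d_i, a_{i+1} = floor((a_0 + m_{i+1})/d_{i+1}):
  m_1 = 1*30 - 0 = 30, d_1 = (914 - 30^2)/1 = 14/1 = 14, a_1 = floor((30 + 30)/14) = 4.
  m_2 = 14*4 - 30 = 26, d_2 = (914 - 26^2)/14 = 238/14 = 17, a_2 = floor((30 + 26)/17) = 3.
  m_3 = 17*3 - 26 = 25, d_3 = (914 - 25^2)/17 = 289/17 = 17, a_3 = floor((30 + 25)/17) = 3.
  m_4 = 17*3 - 25 = 26, d_4 = (914 - 26^2)/17 = 238/17 = 14, a_4 = floor((30 + 26)/14) = 4.
  m_5 = 14*4 - 26 = 30, d_5 = (914 - 30^2)/14 = 14/14 = 1, a_5 = floor((30 + 30)/1) = 60.
  m_6 = 1*60 - 30 = 30, d_6 = (914 - 30^2)/1 = 14/1 = 14: (m_6, d_6) = (m_1, d_1) = (30, 14), so from here the quotients repeat a_1, ..., a_5; the period length is 5.
So sqrt(914) = [30; (4, 3, 3, 4, 60)] with period length k = 5.
k is odd, so (p_{k-1}, q_{k-1}) only solves x^2 - 914y^2 = -1 and the fundamental solution of x^2 - 914y^2 = 1 is (p_{2k-1}, q_{2k-1}) = (p_9, q_9); compute convergents through index 9, running through the period twice.
Convergents (p_i = a_i*p_{i-1} + p_{i-2}, q_i = a_i*q_{i-1} + q_{i-2} with p_{-2}=0, p_{-1}=1, q_{-2}=1, q_{-1}=0):
  i=0: a_0=30, p_0 = 30*1 + 0 = 30, q_0 = 30*0 + 1 = 1.
  i=1: a_1=4, p_1 = 4*30 + 1 = 121, q_1 = 4*1 + 0 = 4.
  i=2: a_2=3, p_2 = 3*121 + 30 = 393, q_2 = 3*4 + 1 = 13.
  i=3: a_3=3, p_3 = 3*393 + 121 = 1300, q_3 = 3*13 + 4 = 43.
  i=4: a_4=4, p_4 = 4*1300 + 393 = 5593, q_4 = 4*43 + 13 = 185.
  i=5: a_5=60, p_5 = 60*5593 + 1300 = 336880, q_5 = 60*185 + 43 = 11143.
  i=6: a_6=4, p_6 = 4*336880 + 5593 = 1353113, q_6 = 4*11143 + 185 = 44757.
  i=7: a_7=3, p_7 = 3*1353113 + 336880 = 4396219, q_7 = 3*44757 + 11143 = 145414.
  i=8: a_8=3, p_8 = 3*4396219 + 1353113 = 14541770, q_8 = 3*145414 + 44757 = 480999.
  i=9: a_9=4, p_9 = 4*14541770 + 4396219 = 62563299, q_9 = 4*480999 + 145414 = 2069410.
Indeed p_4^2 - 914*q_4^2 = 31281649 - 31281650 = -1, not +1.
Check: 62563299^2 - 914*2069410^2 = 3914166381763401 - 3914166381763400 = 1, so (x, y) = (62563299, 2069410) solves the equation, and by the theorem it is the least positive solution.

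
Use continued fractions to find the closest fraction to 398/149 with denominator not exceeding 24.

8/3

Expand x = 398/149 as a continued fraction with the Euclidean algorithm:
  398 = 2*149 + 100, so a_0 = 2.
  149 = 1*100 + 49, so a_1 = 1.
  100 = 2*49 + 2, so a_2 = 2.
  49 = 24*2 + 1, so a_3 = 24.
  2 = 2*1 + 0, so a_4 = 2.
so x = [2; 1, 2, 24, 2].
Convergents (p_i = a_i*p_{i-1} + p_{i-2}, q_i = a_i*q_{i-1} + q_{i-2} with p_{-2}=0, p_{-1}=1, q_{-2}=1, q_{-1}=0), until the denominator exceeds 24:
  i=0: a_0=2, p_0 = 2*1 + 0 = 2, q_0 = 2*0 + 1 = 1.
  i=1: a_1=1, p_1 = 1*2 + 1 = 3, q_1 = 1*1 + 0 = 1.
  i=2: a_2=2, p_2 = 2*3 + 2 = 8, q_2 = 2*1 + 1 = 3.
  i=3: a_3=24, p_3 = 24*8 + 3 = 195, q_3 = 24*3 + 1 = 73.
q_3 = 73 > 24, so the last convergent with denominator <= 24 is p_2/q_2 = 8/3.
The closest fraction with denominator <= 24 is either p_2/q_2 or the intermediate fraction (k*p_2 + p_1)/(k*q_2 + q_1) with the largest k >= 1 whose denominator stays <= 24; these approach x as k grows, and every other convergent or intermediate fraction in range is farther away.
Largest k: floor((24 - q_1)/q_2) = floor((24 - 1)/3) = 7.
That gives (7*8 + 3)/(7*3 + 1) = 59/22.
Compare the errors: |x - 8/3| = |398*3 - 8*149|/(149*3) = 2/447, and |x - 59/22| = |398*22 - 59*149|/(149*22) = 35/3278.
Cross-multiplying, 2*3278 = 6556 < 15645 = 35*447, so 2/447 is smaller: the convergent 8/3 is closer to x than 59/22.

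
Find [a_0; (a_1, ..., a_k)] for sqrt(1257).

Write x_i = (sqrt(1257) + m_i)/d_i with (m_0, d_0) = (0, 1). a_0 = floor(sqrt(1257)) = 35, since 35^2 = 1225 <= 1257 < 1296 = 36^2.
Iterate m_{i+1} = d_i*a_i - m_i, d_{i+1} = (1257 - m_{i+1}^2)/d_i, a_{i+1} = floor((a_0 + m_{i+1})/d_{i+1}):
  m_1 = 1*35 - 0 = 35, d_1 = (1257 - 35^2)/1 = 32/1 = 32, a_1 = floor((35 + 35)/32) = 2.
  m_2 = 32*2 - 35 = 29, d_2 = (1257 - 29^2)/32 = 416/32 = 13, a_2 = floor((35 + 29)/13) = 4.
  m_3 = 13*4 - 29 = 23, d_3 = (1257 - 23^2)/13 = 728/13 = 56, a_3 = floor((35 + 23)/56) = 1.
  m_4 = 56*1 - 23 = 33, d_4 = (1257 - 33^2)/56 = 168/56 = 3, a_4 = floor((35 + 33)/3) = 22.
  m_5 = 3*22 - 33 = 33, d_5 = (1257 - 33^2)/3 = 168/3 = 56, a_5 = floor((35 + 33)/56) = 1.
  m_6 = 56*1 - 33 = 23, d_6 = (1257 - 23^2)/56 = 728/56 = 13, a_6 = floor((35 + 23)/13) = 4.
  m_7 = 13*4 - 23 = 29, d_7 = (1257 - 29^2)/13 = 416/13 = 32, a_7 = floor((35 + 29)/32) = 2.
  m_8 = 32*2 - 29 = 35, d_8 = (1257 - 35^2)/32 = 32/32 = 1, a_8 = floor((35 + 35)/1) = 70.
  m_9 = 1*70 - 35 = 35, d_9 = (1257 - 35^2)/1 = 32/1 = 32: (m_9, d_9) = (m_1, d_1) = (35, 32), so from here the quotients repeat a_1, ..., a_8; the period length is 8.
Hence the expansion of sqrt(1257) is a_0 = 35 followed by the repeating block 2, 4, 1, 22, 1, 4, 2, 70 (period 8).

[35; (2, 4, 1, 22, 1, 4, 2, 70)]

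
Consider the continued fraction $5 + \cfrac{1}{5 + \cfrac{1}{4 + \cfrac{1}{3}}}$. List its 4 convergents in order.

Using the convergent recurrence p_i = a_i*p_{i-1} + p_{i-2}, q_i = a_i*q_{i-1} + q_{i-2} with p_{-2}=0, p_{-1}=1, q_{-2}=1, q_{-1}=0:
  i=0: a_0=5, p_0 = 5*1 + 0 = 5, q_0 = 5*0 + 1 = 1.
  i=1: a_1=5, p_1 = 5*5 + 1 = 26, q_1 = 5*1 + 0 = 5.
  i=2: a_2=4, p_2 = 4*26 + 5 = 109, q_2 = 4*5 + 1 = 21.
  i=3: a_3=3, p_3 = 3*109 + 26 = 353, q_3 = 3*21 + 5 = 68.

5/1, 26/5, 109/21, 353/68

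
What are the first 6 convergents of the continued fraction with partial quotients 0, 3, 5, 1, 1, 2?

0/1, 1/3, 5/16, 6/19, 11/35, 28/89

Using the convergent recurrence p_i = a_i*p_{i-1} + p_{i-2}, q_i = a_i*q_{i-1} + q_{i-2} with p_{-2}=0, p_{-1}=1, q_{-2}=1, q_{-1}=0:
  i=0: a_0=0, p_0 = 0*1 + 0 = 0, q_0 = 0*0 + 1 = 1.
  i=1: a_1=3, p_1 = 3*0 + 1 = 1, q_1 = 3*1 + 0 = 3.
  i=2: a_2=5, p_2 = 5*1 + 0 = 5, q_2 = 5*3 + 1 = 16.
  i=3: a_3=1, p_3 = 1*5 + 1 = 6, q_3 = 1*16 + 3 = 19.
  i=4: a_4=1, p_4 = 1*6 + 5 = 11, q_4 = 1*19 + 16 = 35.
  i=5: a_5=2, p_5 = 2*11 + 6 = 28, q_5 = 2*35 + 19 = 89.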